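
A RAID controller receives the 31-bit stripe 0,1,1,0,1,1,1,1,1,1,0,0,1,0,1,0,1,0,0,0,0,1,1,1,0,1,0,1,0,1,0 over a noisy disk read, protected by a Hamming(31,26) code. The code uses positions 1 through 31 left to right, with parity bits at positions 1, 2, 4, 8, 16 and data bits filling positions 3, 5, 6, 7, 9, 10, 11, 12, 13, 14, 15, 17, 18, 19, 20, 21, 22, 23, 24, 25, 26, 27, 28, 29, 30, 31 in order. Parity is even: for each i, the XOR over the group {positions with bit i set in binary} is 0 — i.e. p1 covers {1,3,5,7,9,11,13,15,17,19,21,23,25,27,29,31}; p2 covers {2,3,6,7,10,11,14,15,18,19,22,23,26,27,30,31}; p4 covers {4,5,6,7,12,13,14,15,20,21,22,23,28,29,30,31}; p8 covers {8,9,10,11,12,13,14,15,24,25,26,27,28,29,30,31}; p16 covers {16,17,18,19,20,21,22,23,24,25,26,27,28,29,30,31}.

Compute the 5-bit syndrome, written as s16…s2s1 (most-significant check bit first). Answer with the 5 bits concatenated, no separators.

11100

s1 (pos 1,3,5,7,9,11,13,15,17,19,21,23,25,27,29,31): 0⊕1⊕1⊕1⊕1⊕0⊕1⊕1⊕1⊕0⊕0⊕1⊕0⊕0⊕0⊕0 = 0
s2 (pos 2,3,6,7,10,11,14,15,18,19,22,23,26,27,30,31): 1⊕1⊕1⊕1⊕1⊕0⊕0⊕1⊕0⊕0⊕1⊕1⊕1⊕0⊕1⊕0 = 0
s4 (pos 4,5,6,7,12,13,14,15,20,21,22,23,28,29,30,31): 0⊕1⊕1⊕1⊕0⊕1⊕0⊕1⊕0⊕0⊕1⊕1⊕1⊕0⊕1⊕0 = 1
s8 (pos 8,9,10,11,12,13,14,15,24,25,26,27,28,29,30,31): 1⊕1⊕1⊕0⊕0⊕1⊕0⊕1⊕1⊕0⊕1⊕0⊕1⊕0⊕1⊕0 = 1
s16 (pos 16,17,18,19,20,21,22,23,24,25,26,27,28,29,30,31): 0⊕1⊕0⊕0⊕0⊕0⊕1⊕1⊕1⊕0⊕1⊕0⊕1⊕0⊕1⊕0 = 1
Syndrome s16…s1 = 11100 → error at position 28.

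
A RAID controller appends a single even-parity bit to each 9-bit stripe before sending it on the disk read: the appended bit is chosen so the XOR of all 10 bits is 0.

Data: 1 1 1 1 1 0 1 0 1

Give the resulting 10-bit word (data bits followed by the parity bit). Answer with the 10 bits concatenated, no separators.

XOR of the 9 data bits: 1⊕1⊕1⊕1⊕1⊕0⊕1⊕0⊕1 = 1
Parity bit = 1 (so all 10 bits XOR to 0).

1111101011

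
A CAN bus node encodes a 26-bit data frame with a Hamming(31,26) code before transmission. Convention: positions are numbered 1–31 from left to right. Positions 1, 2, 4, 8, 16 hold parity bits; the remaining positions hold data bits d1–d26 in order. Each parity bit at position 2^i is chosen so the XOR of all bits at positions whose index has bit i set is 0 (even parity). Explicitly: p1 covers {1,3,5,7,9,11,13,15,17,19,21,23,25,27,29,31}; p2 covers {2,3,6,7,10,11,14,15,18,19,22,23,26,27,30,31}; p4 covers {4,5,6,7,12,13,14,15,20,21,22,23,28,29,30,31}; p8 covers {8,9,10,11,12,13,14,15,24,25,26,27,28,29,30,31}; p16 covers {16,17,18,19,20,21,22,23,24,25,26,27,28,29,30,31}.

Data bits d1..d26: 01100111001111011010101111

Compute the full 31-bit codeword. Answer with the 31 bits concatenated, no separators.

Place data at non-parity positions: p1 p2 0 p4 1 1 0 p8 0 1 1 1 0 0 1 p16 1 1 1 0 1 1 0 1 0 1 0 1 1 1 1
p1 (pos 1,3,5,7,9,11,13,15,17,19,21,23,25,27,29,31): XOR of data positions = 0⊕1⊕0⊕0⊕1⊕0⊕1⊕1⊕1⊕1⊕0⊕0⊕0⊕1⊕1 = 0
p2 (pos 2,3,6,7,10,11,14,15,18,19,22,23,26,27,30,31): XOR of data positions = 0⊕1⊕0⊕1⊕1⊕0⊕1⊕1⊕1⊕1⊕0⊕1⊕0⊕1⊕1 = 0
p4 (pos 4,5,6,7,12,13,14,15,20,21,22,23,28,29,30,31): XOR of data positions = 1⊕1⊕0⊕1⊕0⊕0⊕1⊕0⊕1⊕1⊕0⊕1⊕1⊕1⊕1 = 0
p8 (pos 8,9,10,11,12,13,14,15,24,25,26,27,28,29,30,31): XOR of data positions = 0⊕1⊕1⊕1⊕0⊕0⊕1⊕1⊕0⊕1⊕0⊕1⊕1⊕1⊕1 = 0
p16 (pos 16,17,18,19,20,21,22,23,24,25,26,27,28,29,30,31): XOR of data positions = 1⊕1⊕1⊕0⊕1⊕1⊕0⊕1⊕0⊕1⊕0⊕1⊕1⊕1⊕1 = 1
Codeword: 0000110001110011111011010101111

0000110001110011111011010101111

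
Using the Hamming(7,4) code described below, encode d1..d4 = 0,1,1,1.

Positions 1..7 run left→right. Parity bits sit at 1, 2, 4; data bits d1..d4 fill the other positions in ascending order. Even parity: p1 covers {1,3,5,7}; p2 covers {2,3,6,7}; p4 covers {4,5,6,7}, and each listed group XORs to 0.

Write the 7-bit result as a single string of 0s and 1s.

0001111

Place data at non-parity positions: p1 p2 0 p4 1 1 1
p1 (pos 1,3,5,7): XOR of data positions = 0⊕1⊕1 = 0
p2 (pos 2,3,6,7): XOR of data positions = 0⊕1⊕1 = 0
p4 (pos 4,5,6,7): XOR of data positions = 1⊕1⊕1 = 1
Codeword: 0001111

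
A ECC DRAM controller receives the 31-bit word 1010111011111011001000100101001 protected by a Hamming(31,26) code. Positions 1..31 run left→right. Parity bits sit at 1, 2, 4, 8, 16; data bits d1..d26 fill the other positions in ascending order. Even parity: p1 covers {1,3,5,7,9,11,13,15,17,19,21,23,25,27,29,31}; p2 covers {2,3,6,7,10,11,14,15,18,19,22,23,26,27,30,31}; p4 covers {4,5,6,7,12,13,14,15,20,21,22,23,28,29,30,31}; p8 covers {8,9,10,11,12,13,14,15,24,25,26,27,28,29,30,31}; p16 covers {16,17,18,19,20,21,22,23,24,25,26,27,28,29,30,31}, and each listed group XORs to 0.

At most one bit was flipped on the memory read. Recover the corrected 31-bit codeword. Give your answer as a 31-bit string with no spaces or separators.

s1 (pos 1,3,5,7,9,11,13,15,17,19,21,23,25,27,29,31): 1⊕1⊕1⊕1⊕1⊕1⊕1⊕1⊕0⊕1⊕0⊕1⊕0⊕0⊕0⊕1 = 1
s2 (pos 2,3,6,7,10,11,14,15,18,19,22,23,26,27,30,31): 0⊕1⊕1⊕1⊕1⊕1⊕0⊕1⊕0⊕1⊕0⊕1⊕1⊕0⊕0⊕1 = 0
s4 (pos 4,5,6,7,12,13,14,15,20,21,22,23,28,29,30,31): 0⊕1⊕1⊕1⊕1⊕1⊕0⊕1⊕0⊕0⊕0⊕1⊕1⊕0⊕0⊕1 = 1
s8 (pos 8,9,10,11,12,13,14,15,24,25,26,27,28,29,30,31): 0⊕1⊕1⊕1⊕1⊕1⊕0⊕1⊕0⊕0⊕1⊕0⊕1⊕0⊕0⊕1 = 1
s16 (pos 16,17,18,19,20,21,22,23,24,25,26,27,28,29,30,31): 1⊕0⊕0⊕1⊕0⊕0⊕0⊕1⊕0⊕0⊕1⊕0⊕1⊕0⊕0⊕1 = 0
Syndrome s16…s1 = 01101 → error at position 13.
Flip position 13: 1010111011111011001000100101001 → 1010111011110011001000100101001

1010111011110011001000100101001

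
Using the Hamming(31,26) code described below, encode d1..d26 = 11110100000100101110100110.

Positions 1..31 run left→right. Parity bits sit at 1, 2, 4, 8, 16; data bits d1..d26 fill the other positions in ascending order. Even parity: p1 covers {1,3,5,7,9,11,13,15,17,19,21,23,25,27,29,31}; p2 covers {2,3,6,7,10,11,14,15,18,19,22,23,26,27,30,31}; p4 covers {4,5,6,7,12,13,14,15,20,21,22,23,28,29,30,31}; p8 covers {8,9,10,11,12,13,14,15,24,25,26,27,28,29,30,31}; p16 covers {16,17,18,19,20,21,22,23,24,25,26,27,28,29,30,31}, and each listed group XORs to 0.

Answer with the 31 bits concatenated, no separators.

0010111101000000100101110100110

Place data at non-parity positions: p1 p2 1 p4 1 1 1 p8 0 1 0 0 0 0 0 p16 1 0 0 1 0 1 1 1 0 1 0 0 1 1 0
p1 (pos 1,3,5,7,9,11,13,15,17,19,21,23,25,27,29,31): XOR of data positions = 1⊕1⊕1⊕0⊕0⊕0⊕0⊕1⊕0⊕0⊕1⊕0⊕0⊕1⊕0 = 0
p2 (pos 2,3,6,7,10,11,14,15,18,19,22,23,26,27,30,31): XOR of data positions = 1⊕1⊕1⊕1⊕0⊕0⊕0⊕0⊕0⊕1⊕1⊕1⊕0⊕1⊕0 = 0
p4 (pos 4,5,6,7,12,13,14,15,20,21,22,23,28,29,30,31): XOR of data positions = 1⊕1⊕1⊕0⊕0⊕0⊕0⊕1⊕0⊕1⊕1⊕0⊕1⊕1⊕0 = 0
p8 (pos 8,9,10,11,12,13,14,15,24,25,26,27,28,29,30,31): XOR of data positions = 0⊕1⊕0⊕0⊕0⊕0⊕0⊕1⊕0⊕1⊕0⊕0⊕1⊕1⊕0 = 1
p16 (pos 16,17,18,19,20,21,22,23,24,25,26,27,28,29,30,31): XOR of data positions = 1⊕0⊕0⊕1⊕0⊕1⊕1⊕1⊕0⊕1⊕0⊕0⊕1⊕1⊕0 = 0
Codeword: 0010111101000000100101110100110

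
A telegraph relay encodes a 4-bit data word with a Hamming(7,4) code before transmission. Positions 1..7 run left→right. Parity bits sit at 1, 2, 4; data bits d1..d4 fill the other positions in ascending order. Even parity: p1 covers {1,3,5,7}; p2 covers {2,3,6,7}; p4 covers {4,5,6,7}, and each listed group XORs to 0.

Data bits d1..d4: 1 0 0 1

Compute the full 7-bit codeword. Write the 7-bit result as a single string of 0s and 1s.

0011001

Place data at non-parity positions: p1 p2 1 p4 0 0 1
p1 (pos 1,3,5,7): XOR of data positions = 1⊕0⊕1 = 0
p2 (pos 2,3,6,7): XOR of data positions = 1⊕0⊕1 = 0
p4 (pos 4,5,6,7): XOR of data positions = 0⊕0⊕1 = 1
Codeword: 0011001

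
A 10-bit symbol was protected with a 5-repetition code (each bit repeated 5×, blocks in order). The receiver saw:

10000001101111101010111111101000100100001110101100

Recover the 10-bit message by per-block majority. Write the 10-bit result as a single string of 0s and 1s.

0010110010

Block 1 (10000): 1 one → 0
Block 2 (00110): 2 ones → 0
Block 3 (11111): 5 ones → 1
Block 4 (01010): 2 ones → 0
Block 5 (11111): 5 ones → 1
Block 6 (11010): 3 ones → 1
Block 7 (00100): 1 one → 0
Block 8 (10000): 1 one → 0
Block 9 (11101): 4 ones → 1
Block 10 (01100): 2 ones → 0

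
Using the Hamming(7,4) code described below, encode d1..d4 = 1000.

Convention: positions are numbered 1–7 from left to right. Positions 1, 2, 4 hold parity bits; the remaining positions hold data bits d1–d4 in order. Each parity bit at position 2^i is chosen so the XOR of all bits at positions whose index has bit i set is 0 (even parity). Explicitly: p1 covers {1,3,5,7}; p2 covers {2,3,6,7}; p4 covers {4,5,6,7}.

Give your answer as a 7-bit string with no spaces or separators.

1110000

Place data at non-parity positions: p1 p2 1 p4 0 0 0
p1 (pos 1,3,5,7): XOR of data positions = 1⊕0⊕0 = 1
p2 (pos 2,3,6,7): XOR of data positions = 1⊕0⊕0 = 1
p4 (pos 4,5,6,7): XOR of data positions = 0⊕0⊕0 = 0
Codeword: 1110000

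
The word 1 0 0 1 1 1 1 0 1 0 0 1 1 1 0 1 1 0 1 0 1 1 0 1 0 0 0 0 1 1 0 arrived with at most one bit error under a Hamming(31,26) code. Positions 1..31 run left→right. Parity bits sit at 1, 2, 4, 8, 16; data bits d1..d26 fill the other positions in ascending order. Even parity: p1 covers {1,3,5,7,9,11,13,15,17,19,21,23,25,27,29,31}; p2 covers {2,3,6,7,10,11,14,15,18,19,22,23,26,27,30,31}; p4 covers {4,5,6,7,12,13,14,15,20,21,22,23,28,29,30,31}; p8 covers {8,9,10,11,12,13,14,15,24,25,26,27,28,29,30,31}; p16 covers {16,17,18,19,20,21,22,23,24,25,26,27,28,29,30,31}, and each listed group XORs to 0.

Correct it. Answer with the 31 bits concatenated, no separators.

1001111010010101101011010000110

s1 (pos 1,3,5,7,9,11,13,15,17,19,21,23,25,27,29,31): 1⊕0⊕1⊕1⊕1⊕0⊕1⊕0⊕1⊕1⊕1⊕0⊕0⊕0⊕1⊕0 = 1
s2 (pos 2,3,6,7,10,11,14,15,18,19,22,23,26,27,30,31): 0⊕0⊕1⊕1⊕0⊕0⊕1⊕0⊕0⊕1⊕1⊕0⊕0⊕0⊕1⊕0 = 0
s4 (pos 4,5,6,7,12,13,14,15,20,21,22,23,28,29,30,31): 1⊕1⊕1⊕1⊕1⊕1⊕1⊕0⊕0⊕1⊕1⊕0⊕0⊕1⊕1⊕0 = 1
s8 (pos 8,9,10,11,12,13,14,15,24,25,26,27,28,29,30,31): 0⊕1⊕0⊕0⊕1⊕1⊕1⊕0⊕1⊕0⊕0⊕0⊕0⊕1⊕1⊕0 = 1
s16 (pos 16,17,18,19,20,21,22,23,24,25,26,27,28,29,30,31): 1⊕1⊕0⊕1⊕0⊕1⊕1⊕0⊕1⊕0⊕0⊕0⊕0⊕1⊕1⊕0 = 0
Syndrome s16…s1 = 01101 → error at position 13.
Flip position 13: 1001111010011101101011010000110 → 1001111010010101101011010000110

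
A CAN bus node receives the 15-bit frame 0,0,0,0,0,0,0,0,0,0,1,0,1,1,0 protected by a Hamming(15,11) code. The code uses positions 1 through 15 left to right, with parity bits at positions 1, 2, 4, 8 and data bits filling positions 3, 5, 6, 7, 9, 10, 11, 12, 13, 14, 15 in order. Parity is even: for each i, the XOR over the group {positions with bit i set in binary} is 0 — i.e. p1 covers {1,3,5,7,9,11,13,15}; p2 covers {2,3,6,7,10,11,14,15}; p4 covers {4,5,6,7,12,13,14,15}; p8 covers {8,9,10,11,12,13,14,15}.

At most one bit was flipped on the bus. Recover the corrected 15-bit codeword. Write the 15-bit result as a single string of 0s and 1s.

s1 (pos 1,3,5,7,9,11,13,15): 0⊕0⊕0⊕0⊕0⊕1⊕1⊕0 = 0
s2 (pos 2,3,6,7,10,11,14,15): 0⊕0⊕0⊕0⊕0⊕1⊕1⊕0 = 0
s4 (pos 4,5,6,7,12,13,14,15): 0⊕0⊕0⊕0⊕0⊕1⊕1⊕0 = 0
s8 (pos 8,9,10,11,12,13,14,15): 0⊕0⊕0⊕1⊕0⊕1⊕1⊕0 = 1
Syndrome s8…s1 = 1000 → error at position 8.
Flip position 8: 000000000010110 → 000000010010110

000000010010110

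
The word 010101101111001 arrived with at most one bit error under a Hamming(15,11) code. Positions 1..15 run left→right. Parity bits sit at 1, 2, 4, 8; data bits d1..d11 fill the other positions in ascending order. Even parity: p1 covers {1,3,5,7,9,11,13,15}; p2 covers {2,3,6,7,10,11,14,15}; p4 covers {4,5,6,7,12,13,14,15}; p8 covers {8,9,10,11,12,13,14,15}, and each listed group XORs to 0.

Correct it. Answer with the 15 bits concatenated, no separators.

s1 (pos 1,3,5,7,9,11,13,15): 0⊕0⊕0⊕1⊕1⊕1⊕0⊕1 = 0
s2 (pos 2,3,6,7,10,11,14,15): 1⊕0⊕1⊕1⊕1⊕1⊕0⊕1 = 0
s4 (pos 4,5,6,7,12,13,14,15): 1⊕0⊕1⊕1⊕1⊕0⊕0⊕1 = 1
s8 (pos 8,9,10,11,12,13,14,15): 0⊕1⊕1⊕1⊕1⊕0⊕0⊕1 = 1
Syndrome s8…s1 = 1100 → error at position 12.
Flip position 12: 010101101111001 → 010101101110001

010101101110001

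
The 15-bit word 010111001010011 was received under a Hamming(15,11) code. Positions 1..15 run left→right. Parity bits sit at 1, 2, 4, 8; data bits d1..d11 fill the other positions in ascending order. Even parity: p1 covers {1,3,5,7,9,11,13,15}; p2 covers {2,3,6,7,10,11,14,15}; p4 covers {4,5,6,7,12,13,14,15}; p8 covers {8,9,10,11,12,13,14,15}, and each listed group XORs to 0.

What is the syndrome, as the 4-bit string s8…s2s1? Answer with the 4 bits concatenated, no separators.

0110

s1 (pos 1,3,5,7,9,11,13,15): 0⊕0⊕1⊕0⊕1⊕1⊕0⊕1 = 0
s2 (pos 2,3,6,7,10,11,14,15): 1⊕0⊕1⊕0⊕0⊕1⊕1⊕1 = 1
s4 (pos 4,5,6,7,12,13,14,15): 1⊕1⊕1⊕0⊕0⊕0⊕1⊕1 = 1
s8 (pos 8,9,10,11,12,13,14,15): 0⊕1⊕0⊕1⊕0⊕0⊕1⊕1 = 0
Syndrome s8…s1 = 0110 → error at position 6.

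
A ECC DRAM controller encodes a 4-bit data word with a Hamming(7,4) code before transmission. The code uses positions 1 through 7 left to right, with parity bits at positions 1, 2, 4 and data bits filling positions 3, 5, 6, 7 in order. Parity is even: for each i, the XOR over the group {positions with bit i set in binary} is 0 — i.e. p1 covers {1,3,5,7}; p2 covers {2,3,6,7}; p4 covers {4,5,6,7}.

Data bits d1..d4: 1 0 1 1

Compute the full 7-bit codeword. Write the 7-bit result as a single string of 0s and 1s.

Place data at non-parity positions: p1 p2 1 p4 0 1 1
p1 (pos 1,3,5,7): XOR of data positions = 1⊕0⊕1 = 0
p2 (pos 2,3,6,7): XOR of data positions = 1⊕1⊕1 = 1
p4 (pos 4,5,6,7): XOR of data positions = 0⊕1⊕1 = 0
Codeword: 0110011

0110011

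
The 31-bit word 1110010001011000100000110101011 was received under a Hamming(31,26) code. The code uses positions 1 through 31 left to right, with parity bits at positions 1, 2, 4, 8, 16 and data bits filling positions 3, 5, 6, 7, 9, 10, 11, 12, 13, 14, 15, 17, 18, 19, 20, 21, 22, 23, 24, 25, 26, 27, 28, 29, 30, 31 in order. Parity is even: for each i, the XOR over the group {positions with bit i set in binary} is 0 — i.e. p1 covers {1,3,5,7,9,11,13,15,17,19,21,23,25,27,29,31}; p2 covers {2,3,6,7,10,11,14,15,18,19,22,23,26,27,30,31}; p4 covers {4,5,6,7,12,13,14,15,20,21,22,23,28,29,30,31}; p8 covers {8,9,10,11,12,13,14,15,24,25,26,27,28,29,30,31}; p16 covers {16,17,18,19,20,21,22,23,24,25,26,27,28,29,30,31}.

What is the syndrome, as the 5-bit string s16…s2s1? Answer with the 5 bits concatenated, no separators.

s1 (pos 1,3,5,7,9,11,13,15,17,19,21,23,25,27,29,31): 1⊕1⊕0⊕0⊕0⊕0⊕1⊕0⊕1⊕0⊕0⊕1⊕0⊕0⊕0⊕1 = 0
s2 (pos 2,3,6,7,10,11,14,15,18,19,22,23,26,27,30,31): 1⊕1⊕1⊕0⊕1⊕0⊕0⊕0⊕0⊕0⊕0⊕1⊕1⊕0⊕1⊕1 = 0
s4 (pos 4,5,6,7,12,13,14,15,20,21,22,23,28,29,30,31): 0⊕0⊕1⊕0⊕1⊕1⊕0⊕0⊕0⊕0⊕0⊕1⊕1⊕0⊕1⊕1 = 1
s8 (pos 8,9,10,11,12,13,14,15,24,25,26,27,28,29,30,31): 0⊕0⊕1⊕0⊕1⊕1⊕0⊕0⊕1⊕0⊕1⊕0⊕1⊕0⊕1⊕1 = 0
s16 (pos 16,17,18,19,20,21,22,23,24,25,26,27,28,29,30,31): 0⊕1⊕0⊕0⊕0⊕0⊕0⊕1⊕1⊕0⊕1⊕0⊕1⊕0⊕1⊕1 = 1
Syndrome s16…s1 = 10100 → error at position 20.

10100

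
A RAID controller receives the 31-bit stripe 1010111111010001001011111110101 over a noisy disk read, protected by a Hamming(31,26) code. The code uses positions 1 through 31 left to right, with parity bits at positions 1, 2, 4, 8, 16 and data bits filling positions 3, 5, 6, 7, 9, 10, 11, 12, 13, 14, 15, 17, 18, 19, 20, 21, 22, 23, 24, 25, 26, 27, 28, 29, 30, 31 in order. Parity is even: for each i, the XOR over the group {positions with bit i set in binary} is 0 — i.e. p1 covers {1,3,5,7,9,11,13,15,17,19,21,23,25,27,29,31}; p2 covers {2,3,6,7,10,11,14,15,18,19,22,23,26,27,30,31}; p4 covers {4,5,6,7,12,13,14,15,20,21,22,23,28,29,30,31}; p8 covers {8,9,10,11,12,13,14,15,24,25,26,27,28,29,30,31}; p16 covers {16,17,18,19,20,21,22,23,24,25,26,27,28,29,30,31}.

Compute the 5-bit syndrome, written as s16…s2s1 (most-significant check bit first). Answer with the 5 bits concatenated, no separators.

10100

s1 (pos 1,3,5,7,9,11,13,15,17,19,21,23,25,27,29,31): 1⊕1⊕1⊕1⊕1⊕0⊕0⊕0⊕0⊕1⊕1⊕1⊕1⊕1⊕1⊕1 = 0
s2 (pos 2,3,6,7,10,11,14,15,18,19,22,23,26,27,30,31): 0⊕1⊕1⊕1⊕1⊕0⊕0⊕0⊕0⊕1⊕1⊕1⊕1⊕1⊕0⊕1 = 0
s4 (pos 4,5,6,7,12,13,14,15,20,21,22,23,28,29,30,31): 0⊕1⊕1⊕1⊕1⊕0⊕0⊕0⊕0⊕1⊕1⊕1⊕0⊕1⊕0⊕1 = 1
s8 (pos 8,9,10,11,12,13,14,15,24,25,26,27,28,29,30,31): 1⊕1⊕1⊕0⊕1⊕0⊕0⊕0⊕1⊕1⊕1⊕1⊕0⊕1⊕0⊕1 = 0
s16 (pos 16,17,18,19,20,21,22,23,24,25,26,27,28,29,30,31): 1⊕0⊕0⊕1⊕0⊕1⊕1⊕1⊕1⊕1⊕1⊕1⊕0⊕1⊕0⊕1 = 1
Syndrome s16…s1 = 10100 → error at position 20.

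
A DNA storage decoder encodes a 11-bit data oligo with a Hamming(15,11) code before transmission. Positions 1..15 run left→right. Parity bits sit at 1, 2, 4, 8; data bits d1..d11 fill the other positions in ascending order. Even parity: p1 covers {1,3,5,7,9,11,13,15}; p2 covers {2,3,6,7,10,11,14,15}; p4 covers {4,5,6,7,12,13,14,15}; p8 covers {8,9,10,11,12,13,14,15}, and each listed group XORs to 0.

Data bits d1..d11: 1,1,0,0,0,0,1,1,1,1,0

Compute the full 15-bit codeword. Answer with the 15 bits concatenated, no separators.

Place data at non-parity positions: p1 p2 1 p4 1 0 0 p8 0 0 1 1 1 1 0
p1 (pos 1,3,5,7,9,11,13,15): XOR of data positions = 1⊕1⊕0⊕0⊕1⊕1⊕0 = 0
p2 (pos 2,3,6,7,10,11,14,15): XOR of data positions = 1⊕0⊕0⊕0⊕1⊕1⊕0 = 1
p4 (pos 4,5,6,7,12,13,14,15): XOR of data positions = 1⊕0⊕0⊕1⊕1⊕1⊕0 = 0
p8 (pos 8,9,10,11,12,13,14,15): XOR of data positions = 0⊕0⊕1⊕1⊕1⊕1⊕0 = 0
Codeword: 011010000011110

011010000011110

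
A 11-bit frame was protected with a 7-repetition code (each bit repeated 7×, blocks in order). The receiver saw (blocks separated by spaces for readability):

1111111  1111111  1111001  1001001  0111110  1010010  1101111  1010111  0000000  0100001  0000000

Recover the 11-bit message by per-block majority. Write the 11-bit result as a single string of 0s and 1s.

11101011000

Block 1 (1111111): 7 ones → 1
Block 2 (1111111): 7 ones → 1
Block 3 (1111001): 5 ones → 1
Block 4 (1001001): 3 ones → 0
Block 5 (0111110): 5 ones → 1
Block 6 (1010010): 3 ones → 0
Block 7 (1101111): 6 ones → 1
Block 8 (1010111): 5 ones → 1
Block 9 (0000000): 0 ones → 0
Block 10 (0100001): 2 ones → 0
Block 11 (0000000): 0 ones → 0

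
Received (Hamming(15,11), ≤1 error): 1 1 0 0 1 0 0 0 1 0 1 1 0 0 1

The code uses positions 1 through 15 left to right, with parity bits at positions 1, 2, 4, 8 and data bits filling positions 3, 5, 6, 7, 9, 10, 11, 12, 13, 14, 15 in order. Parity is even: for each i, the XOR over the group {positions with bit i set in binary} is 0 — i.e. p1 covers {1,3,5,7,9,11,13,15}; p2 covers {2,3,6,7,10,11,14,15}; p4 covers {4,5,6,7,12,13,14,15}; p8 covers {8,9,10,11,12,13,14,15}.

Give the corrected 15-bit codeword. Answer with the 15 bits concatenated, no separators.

110010101011001

s1 (pos 1,3,5,7,9,11,13,15): 1⊕0⊕1⊕0⊕1⊕1⊕0⊕1 = 1
s2 (pos 2,3,6,7,10,11,14,15): 1⊕0⊕0⊕0⊕0⊕1⊕0⊕1 = 1
s4 (pos 4,5,6,7,12,13,14,15): 0⊕1⊕0⊕0⊕1⊕0⊕0⊕1 = 1
s8 (pos 8,9,10,11,12,13,14,15): 0⊕1⊕0⊕1⊕1⊕0⊕0⊕1 = 0
Syndrome s8…s1 = 0111 → error at position 7.
Flip position 7: 110010001011001 → 110010101011001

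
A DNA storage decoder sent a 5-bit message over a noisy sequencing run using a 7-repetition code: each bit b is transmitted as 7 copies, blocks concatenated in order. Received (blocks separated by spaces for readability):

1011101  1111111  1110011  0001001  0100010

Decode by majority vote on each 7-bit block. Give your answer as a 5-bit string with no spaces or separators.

Block 1 (1011101): 5 ones → 1
Block 2 (1111111): 7 ones → 1
Block 3 (1110011): 5 ones → 1
Block 4 (0001001): 2 ones → 0
Block 5 (0100010): 2 ones → 0

11100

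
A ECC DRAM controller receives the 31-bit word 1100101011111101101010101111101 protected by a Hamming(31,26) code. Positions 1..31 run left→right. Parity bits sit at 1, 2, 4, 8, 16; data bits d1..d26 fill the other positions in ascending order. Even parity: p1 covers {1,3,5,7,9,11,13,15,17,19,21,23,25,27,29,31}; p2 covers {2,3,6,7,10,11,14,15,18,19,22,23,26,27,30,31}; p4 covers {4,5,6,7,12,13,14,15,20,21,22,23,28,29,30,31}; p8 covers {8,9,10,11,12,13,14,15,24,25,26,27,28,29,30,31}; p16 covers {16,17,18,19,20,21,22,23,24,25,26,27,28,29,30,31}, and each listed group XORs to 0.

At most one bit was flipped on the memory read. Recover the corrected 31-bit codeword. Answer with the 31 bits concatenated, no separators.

s1 (pos 1,3,5,7,9,11,13,15,17,19,21,23,25,27,29,31): 1⊕0⊕1⊕1⊕1⊕1⊕1⊕0⊕1⊕1⊕1⊕1⊕1⊕1⊕1⊕1 = 0
s2 (pos 2,3,6,7,10,11,14,15,18,19,22,23,26,27,30,31): 1⊕0⊕0⊕1⊕1⊕1⊕1⊕0⊕0⊕1⊕0⊕1⊕1⊕1⊕0⊕1 = 0
s4 (pos 4,5,6,7,12,13,14,15,20,21,22,23,28,29,30,31): 0⊕1⊕0⊕1⊕1⊕1⊕1⊕0⊕0⊕1⊕0⊕1⊕1⊕1⊕0⊕1 = 0
s8 (pos 8,9,10,11,12,13,14,15,24,25,26,27,28,29,30,31): 0⊕1⊕1⊕1⊕1⊕1⊕1⊕0⊕0⊕1⊕1⊕1⊕1⊕1⊕0⊕1 = 0
s16 (pos 16,17,18,19,20,21,22,23,24,25,26,27,28,29,30,31): 1⊕1⊕0⊕1⊕0⊕1⊕0⊕1⊕0⊕1⊕1⊕1⊕1⊕1⊕0⊕1 = 1
Syndrome s16…s1 = 10000 → error at position 16.
Flip position 16: 1100101011111101101010101111101 → 1100101011111100101010101111101

1100101011111100101010101111101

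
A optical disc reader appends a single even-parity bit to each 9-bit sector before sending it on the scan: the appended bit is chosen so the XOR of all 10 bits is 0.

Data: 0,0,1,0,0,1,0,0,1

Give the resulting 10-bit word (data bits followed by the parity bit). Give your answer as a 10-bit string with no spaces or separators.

0010010011

XOR of the 9 data bits: 0⊕0⊕1⊕0⊕0⊕1⊕0⊕0⊕1 = 1
Parity bit = 1 (so all 10 bits XOR to 0).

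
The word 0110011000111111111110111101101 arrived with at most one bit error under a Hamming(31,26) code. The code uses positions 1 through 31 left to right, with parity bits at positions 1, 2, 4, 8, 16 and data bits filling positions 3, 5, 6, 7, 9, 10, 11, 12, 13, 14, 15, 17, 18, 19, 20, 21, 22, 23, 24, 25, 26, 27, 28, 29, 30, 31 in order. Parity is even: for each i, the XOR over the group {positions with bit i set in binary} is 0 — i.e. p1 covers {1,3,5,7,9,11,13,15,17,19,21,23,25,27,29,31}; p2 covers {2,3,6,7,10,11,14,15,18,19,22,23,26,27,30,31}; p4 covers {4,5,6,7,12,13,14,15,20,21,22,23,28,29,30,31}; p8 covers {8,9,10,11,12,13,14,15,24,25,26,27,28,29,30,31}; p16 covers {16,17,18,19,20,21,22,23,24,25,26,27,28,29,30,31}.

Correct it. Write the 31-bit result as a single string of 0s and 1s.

s1 (pos 1,3,5,7,9,11,13,15,17,19,21,23,25,27,29,31): 0⊕1⊕0⊕1⊕0⊕1⊕1⊕1⊕1⊕1⊕1⊕1⊕1⊕0⊕1⊕1 = 0
s2 (pos 2,3,6,7,10,11,14,15,18,19,22,23,26,27,30,31): 1⊕1⊕1⊕1⊕0⊕1⊕1⊕1⊕1⊕1⊕0⊕1⊕1⊕0⊕0⊕1 = 0
s4 (pos 4,5,6,7,12,13,14,15,20,21,22,23,28,29,30,31): 0⊕0⊕1⊕1⊕1⊕1⊕1⊕1⊕1⊕1⊕0⊕1⊕1⊕1⊕0⊕1 = 0
s8 (pos 8,9,10,11,12,13,14,15,24,25,26,27,28,29,30,31): 0⊕0⊕0⊕1⊕1⊕1⊕1⊕1⊕1⊕1⊕1⊕0⊕1⊕1⊕0⊕1 = 1
s16 (pos 16,17,18,19,20,21,22,23,24,25,26,27,28,29,30,31): 1⊕1⊕1⊕1⊕1⊕1⊕0⊕1⊕1⊕1⊕1⊕0⊕1⊕1⊕0⊕1 = 1
Syndrome s16…s1 = 11000 → error at position 24.
Flip position 24: 0110011000111111111110111101101 → 0110011000111111111110101101101

0110011000111111111110101101101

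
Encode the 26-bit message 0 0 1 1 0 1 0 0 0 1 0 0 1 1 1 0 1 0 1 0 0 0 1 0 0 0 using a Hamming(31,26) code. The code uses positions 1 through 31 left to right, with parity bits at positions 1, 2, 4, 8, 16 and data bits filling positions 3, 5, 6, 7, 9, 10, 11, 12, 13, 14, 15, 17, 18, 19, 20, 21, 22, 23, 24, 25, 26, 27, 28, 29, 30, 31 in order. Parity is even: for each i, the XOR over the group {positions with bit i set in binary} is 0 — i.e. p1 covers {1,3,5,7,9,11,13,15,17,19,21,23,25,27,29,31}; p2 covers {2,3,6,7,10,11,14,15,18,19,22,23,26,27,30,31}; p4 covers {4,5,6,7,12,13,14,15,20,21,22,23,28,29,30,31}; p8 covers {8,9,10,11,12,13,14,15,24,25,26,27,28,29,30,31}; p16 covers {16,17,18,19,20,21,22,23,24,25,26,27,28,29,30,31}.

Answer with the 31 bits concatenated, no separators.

0100011001000100011101010001000

Place data at non-parity positions: p1 p2 0 p4 0 1 1 p8 0 1 0 0 0 1 0 p16 0 1 1 1 0 1 0 1 0 0 0 1 0 0 0
p1 (pos 1,3,5,7,9,11,13,15,17,19,21,23,25,27,29,31): XOR of data positions = 0⊕0⊕1⊕0⊕0⊕0⊕0⊕0⊕1⊕0⊕0⊕0⊕0⊕0⊕0 = 0
p2 (pos 2,3,6,7,10,11,14,15,18,19,22,23,26,27,30,31): XOR of data positions = 0⊕1⊕1⊕1⊕0⊕1⊕0⊕1⊕1⊕1⊕0⊕0⊕0⊕0⊕0 = 1
p4 (pos 4,5,6,7,12,13,14,15,20,21,22,23,28,29,30,31): XOR of data positions = 0⊕1⊕1⊕0⊕0⊕1⊕0⊕1⊕0⊕1⊕0⊕1⊕0⊕0⊕0 = 0
p8 (pos 8,9,10,11,12,13,14,15,24,25,26,27,28,29,30,31): XOR of data positions = 0⊕1⊕0⊕0⊕0⊕1⊕0⊕1⊕0⊕0⊕0⊕1⊕0⊕0⊕0 = 0
p16 (pos 16,17,18,19,20,21,22,23,24,25,26,27,28,29,30,31): XOR of data positions = 0⊕1⊕1⊕1⊕0⊕1⊕0⊕1⊕0⊕0⊕0⊕1⊕0⊕0⊕0 = 0
Codeword: 0100011001000100011101010001000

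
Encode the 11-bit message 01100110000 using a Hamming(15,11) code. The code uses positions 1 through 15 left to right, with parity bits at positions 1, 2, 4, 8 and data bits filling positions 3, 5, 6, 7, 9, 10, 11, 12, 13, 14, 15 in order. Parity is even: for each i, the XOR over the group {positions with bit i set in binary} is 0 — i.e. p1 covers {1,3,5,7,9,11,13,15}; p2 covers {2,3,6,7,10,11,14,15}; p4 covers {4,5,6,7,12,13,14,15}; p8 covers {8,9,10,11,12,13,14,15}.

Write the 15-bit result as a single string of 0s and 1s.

010011000110000

Place data at non-parity positions: p1 p2 0 p4 1 1 0 p8 0 1 1 0 0 0 0
p1 (pos 1,3,5,7,9,11,13,15): XOR of data positions = 0⊕1⊕0⊕0⊕1⊕0⊕0 = 0
p2 (pos 2,3,6,7,10,11,14,15): XOR of data positions = 0⊕1⊕0⊕1⊕1⊕0⊕0 = 1
p4 (pos 4,5,6,7,12,13,14,15): XOR of data positions = 1⊕1⊕0⊕0⊕0⊕0⊕0 = 0
p8 (pos 8,9,10,11,12,13,14,15): XOR of data positions = 0⊕1⊕1⊕0⊕0⊕0⊕0 = 0
Codeword: 010011000110000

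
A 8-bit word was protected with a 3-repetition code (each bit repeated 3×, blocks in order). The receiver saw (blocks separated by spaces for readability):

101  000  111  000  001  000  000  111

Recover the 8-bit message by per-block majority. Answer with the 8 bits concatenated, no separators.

Block 1 (101): 2 ones → 1
Block 2 (000): 0 ones → 0
Block 3 (111): 3 ones → 1
Block 4 (000): 0 ones → 0
Block 5 (001): 1 one → 0
Block 6 (000): 0 ones → 0
Block 7 (000): 0 ones → 0
Block 8 (111): 3 ones → 1

10100001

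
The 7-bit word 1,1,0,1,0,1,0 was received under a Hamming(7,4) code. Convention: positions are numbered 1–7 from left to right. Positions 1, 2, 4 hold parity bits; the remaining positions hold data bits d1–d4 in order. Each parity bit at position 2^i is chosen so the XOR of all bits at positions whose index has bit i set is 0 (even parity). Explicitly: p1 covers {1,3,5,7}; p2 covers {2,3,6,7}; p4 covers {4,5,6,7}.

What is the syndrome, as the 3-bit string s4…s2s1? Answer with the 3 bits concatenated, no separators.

001

s1 (pos 1,3,5,7): 1⊕0⊕0⊕0 = 1
s2 (pos 2,3,6,7): 1⊕0⊕1⊕0 = 0
s4 (pos 4,5,6,7): 1⊕0⊕1⊕0 = 0
Syndrome s4…s1 = 001 → error at position 1.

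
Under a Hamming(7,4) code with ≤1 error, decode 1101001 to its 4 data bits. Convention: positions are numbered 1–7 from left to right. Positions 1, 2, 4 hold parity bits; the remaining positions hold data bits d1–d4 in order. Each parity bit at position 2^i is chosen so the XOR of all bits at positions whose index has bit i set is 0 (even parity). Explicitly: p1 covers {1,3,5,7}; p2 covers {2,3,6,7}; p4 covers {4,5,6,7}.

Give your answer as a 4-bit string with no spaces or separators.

s1 (pos 1,3,5,7): 1⊕0⊕0⊕1 = 0
s2 (pos 2,3,6,7): 1⊕0⊕0⊕1 = 0
s4 (pos 4,5,6,7): 1⊕0⊕0⊕1 = 0
Syndrome s4…s1 = 000 → no error.
Read data bits from positions 3,5,6,7: 0001

0001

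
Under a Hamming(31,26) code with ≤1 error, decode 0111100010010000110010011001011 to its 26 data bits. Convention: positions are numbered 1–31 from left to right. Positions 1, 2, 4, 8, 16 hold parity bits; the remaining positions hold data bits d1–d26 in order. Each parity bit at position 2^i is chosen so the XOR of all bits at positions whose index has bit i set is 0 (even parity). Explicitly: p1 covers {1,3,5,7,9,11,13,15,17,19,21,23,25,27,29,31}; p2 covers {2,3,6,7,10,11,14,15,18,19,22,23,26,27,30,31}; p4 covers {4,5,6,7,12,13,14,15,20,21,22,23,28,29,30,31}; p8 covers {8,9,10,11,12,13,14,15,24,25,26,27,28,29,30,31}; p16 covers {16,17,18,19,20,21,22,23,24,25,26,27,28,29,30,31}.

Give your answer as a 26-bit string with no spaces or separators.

s1 (pos 1,3,5,7,9,11,13,15,17,19,21,23,25,27,29,31): 0⊕1⊕1⊕0⊕1⊕0⊕0⊕0⊕1⊕0⊕1⊕0⊕1⊕0⊕0⊕1 = 1
s2 (pos 2,3,6,7,10,11,14,15,18,19,22,23,26,27,30,31): 1⊕1⊕0⊕0⊕0⊕0⊕0⊕0⊕1⊕0⊕0⊕0⊕0⊕0⊕1⊕1 = 1
s4 (pos 4,5,6,7,12,13,14,15,20,21,22,23,28,29,30,31): 1⊕1⊕0⊕0⊕1⊕0⊕0⊕0⊕0⊕1⊕0⊕0⊕1⊕0⊕1⊕1 = 1
s8 (pos 8,9,10,11,12,13,14,15,24,25,26,27,28,29,30,31): 0⊕1⊕0⊕0⊕1⊕0⊕0⊕0⊕1⊕1⊕0⊕0⊕1⊕0⊕1⊕1 = 1
s16 (pos 16,17,18,19,20,21,22,23,24,25,26,27,28,29,30,31): 0⊕1⊕1⊕0⊕0⊕1⊕0⊕0⊕1⊕1⊕0⊕0⊕1⊕0⊕1⊕1 = 0
Syndrome s16…s1 = 01111 → error at position 15.
Flip position 15: 0111100010010000110010011001011 → 0111100010010010110010011001011
Read data bits from positions 3,5,6,7,9,10,11,12,13,14,15,17,18,19,20,21,22,23,24,25,26,27,28,29,30,31: 11001001001110010011001011

11001001001110010011001011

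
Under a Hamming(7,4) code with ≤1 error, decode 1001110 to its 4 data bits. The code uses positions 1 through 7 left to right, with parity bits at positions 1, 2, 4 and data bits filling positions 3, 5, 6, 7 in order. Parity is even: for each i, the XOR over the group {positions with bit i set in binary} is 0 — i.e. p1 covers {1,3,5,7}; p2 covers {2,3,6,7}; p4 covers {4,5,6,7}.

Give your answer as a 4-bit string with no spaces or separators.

0100

s1 (pos 1,3,5,7): 1⊕0⊕1⊕0 = 0
s2 (pos 2,3,6,7): 0⊕0⊕1⊕0 = 1
s4 (pos 4,5,6,7): 1⊕1⊕1⊕0 = 1
Syndrome s4…s1 = 110 → error at position 6.
Flip position 6: 1001110 → 1001100
Read data bits from positions 3,5,6,7: 0100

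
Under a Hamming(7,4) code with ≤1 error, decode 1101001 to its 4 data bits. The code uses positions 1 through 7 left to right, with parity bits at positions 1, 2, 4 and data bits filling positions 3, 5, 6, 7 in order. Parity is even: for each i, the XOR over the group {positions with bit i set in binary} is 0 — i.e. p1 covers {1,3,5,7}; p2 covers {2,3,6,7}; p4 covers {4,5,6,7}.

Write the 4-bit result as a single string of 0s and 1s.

s1 (pos 1,3,5,7): 1⊕0⊕0⊕1 = 0
s2 (pos 2,3,6,7): 1⊕0⊕0⊕1 = 0
s4 (pos 4,5,6,7): 1⊕0⊕0⊕1 = 0
Syndrome s4…s1 = 000 → no error.
Read data bits from positions 3,5,6,7: 0001

0001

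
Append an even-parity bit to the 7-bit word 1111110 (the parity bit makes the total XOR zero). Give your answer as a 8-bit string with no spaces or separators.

XOR of the 7 data bits: 1⊕1⊕1⊕1⊕1⊕1⊕0 = 0
Parity bit = 0 (so all 8 bits XOR to 0).

11111100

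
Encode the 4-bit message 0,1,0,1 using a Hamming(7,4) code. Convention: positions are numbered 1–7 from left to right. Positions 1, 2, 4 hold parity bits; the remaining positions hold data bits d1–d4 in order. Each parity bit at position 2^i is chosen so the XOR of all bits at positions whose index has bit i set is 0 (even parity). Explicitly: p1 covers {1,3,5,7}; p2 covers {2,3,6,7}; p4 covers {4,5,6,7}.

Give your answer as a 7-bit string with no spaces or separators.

Place data at non-parity positions: p1 p2 0 p4 1 0 1
p1 (pos 1,3,5,7): XOR of data positions = 0⊕1⊕1 = 0
p2 (pos 2,3,6,7): XOR of data positions = 0⊕0⊕1 = 1
p4 (pos 4,5,6,7): XOR of data positions = 1⊕0⊕1 = 0
Codeword: 0100101

0100101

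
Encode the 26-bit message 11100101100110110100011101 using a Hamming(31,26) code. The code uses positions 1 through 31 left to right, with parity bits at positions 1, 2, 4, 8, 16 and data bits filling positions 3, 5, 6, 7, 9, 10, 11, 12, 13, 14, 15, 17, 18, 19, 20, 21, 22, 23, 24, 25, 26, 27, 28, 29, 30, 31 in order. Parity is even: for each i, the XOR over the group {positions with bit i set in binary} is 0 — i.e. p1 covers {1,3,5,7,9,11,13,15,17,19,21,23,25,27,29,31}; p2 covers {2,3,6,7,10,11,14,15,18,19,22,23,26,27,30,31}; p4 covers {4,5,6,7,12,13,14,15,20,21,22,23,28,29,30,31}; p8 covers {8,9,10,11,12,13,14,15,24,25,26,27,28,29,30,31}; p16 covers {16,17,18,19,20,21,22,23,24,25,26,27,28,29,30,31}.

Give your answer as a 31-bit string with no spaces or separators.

1110110101011001110110100011101

Place data at non-parity positions: p1 p2 1 p4 1 1 0 p8 0 1 0 1 1 0 0 p16 1 1 0 1 1 0 1 0 0 0 1 1 1 0 1
p1 (pos 1,3,5,7,9,11,13,15,17,19,21,23,25,27,29,31): XOR of data positions = 1⊕1⊕0⊕0⊕0⊕1⊕0⊕1⊕0⊕1⊕1⊕0⊕1⊕1⊕1 = 1
p2 (pos 2,3,6,7,10,11,14,15,18,19,22,23,26,27,30,31): XOR of data positions = 1⊕1⊕0⊕1⊕0⊕0⊕0⊕1⊕0⊕0⊕1⊕0⊕1⊕0⊕1 = 1
p4 (pos 4,5,6,7,12,13,14,15,20,21,22,23,28,29,30,31): XOR of data positions = 1⊕1⊕0⊕1⊕1⊕0⊕0⊕1⊕1⊕0⊕1⊕1⊕1⊕0⊕1 = 0
p8 (pos 8,9,10,11,12,13,14,15,24,25,26,27,28,29,30,31): XOR of data positions = 0⊕1⊕0⊕1⊕1⊕0⊕0⊕0⊕0⊕0⊕1⊕1⊕1⊕0⊕1 = 1
p16 (pos 16,17,18,19,20,21,22,23,24,25,26,27,28,29,30,31): XOR of data positions = 1⊕1⊕0⊕1⊕1⊕0⊕1⊕0⊕0⊕0⊕1⊕1⊕1⊕0⊕1 = 1
Codeword: 1110110101011001110110100011101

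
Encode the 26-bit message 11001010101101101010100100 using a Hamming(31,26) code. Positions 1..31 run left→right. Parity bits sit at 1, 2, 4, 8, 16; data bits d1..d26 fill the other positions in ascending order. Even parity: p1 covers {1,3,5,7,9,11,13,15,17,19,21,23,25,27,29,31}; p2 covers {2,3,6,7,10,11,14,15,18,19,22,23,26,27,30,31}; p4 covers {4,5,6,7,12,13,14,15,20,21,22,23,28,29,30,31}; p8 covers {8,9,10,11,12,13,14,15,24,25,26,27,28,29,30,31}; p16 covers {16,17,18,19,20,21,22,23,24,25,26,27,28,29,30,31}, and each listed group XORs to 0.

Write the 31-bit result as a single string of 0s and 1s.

1010100110101011101101010100100

Place data at non-parity positions: p1 p2 1 p4 1 0 0 p8 1 0 1 0 1 0 1 p16 1 0 1 1 0 1 0 1 0 1 0 0 1 0 0
p1 (pos 1,3,5,7,9,11,13,15,17,19,21,23,25,27,29,31): XOR of data positions = 1⊕1⊕0⊕1⊕1⊕1⊕1⊕1⊕1⊕0⊕0⊕0⊕0⊕1⊕0 = 1
p2 (pos 2,3,6,7,10,11,14,15,18,19,22,23,26,27,30,31): XOR of data positions = 1⊕0⊕0⊕0⊕1⊕0⊕1⊕0⊕1⊕1⊕0⊕1⊕0⊕0⊕0 = 0
p4 (pos 4,5,6,7,12,13,14,15,20,21,22,23,28,29,30,31): XOR of data positions = 1⊕0⊕0⊕0⊕1⊕0⊕1⊕1⊕0⊕1⊕0⊕0⊕1⊕0⊕0 = 0
p8 (pos 8,9,10,11,12,13,14,15,24,25,26,27,28,29,30,31): XOR of data positions = 1⊕0⊕1⊕0⊕1⊕0⊕1⊕1⊕0⊕1⊕0⊕0⊕1⊕0⊕0 = 1
p16 (pos 16,17,18,19,20,21,22,23,24,25,26,27,28,29,30,31): XOR of data positions = 1⊕0⊕1⊕1⊕0⊕1⊕0⊕1⊕0⊕1⊕0⊕0⊕1⊕0⊕0 = 1
Codeword: 1010100110101011101101010100100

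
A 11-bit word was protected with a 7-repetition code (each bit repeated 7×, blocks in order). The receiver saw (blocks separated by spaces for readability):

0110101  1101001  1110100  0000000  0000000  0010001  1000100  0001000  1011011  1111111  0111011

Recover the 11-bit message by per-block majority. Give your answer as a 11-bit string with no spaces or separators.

11100000111

Block 1 (0110101): 4 ones → 1
Block 2 (1101001): 4 ones → 1
Block 3 (1110100): 4 ones → 1
Block 4 (0000000): 0 ones → 0
Block 5 (0000000): 0 ones → 0
Block 6 (0010001): 2 ones → 0
Block 7 (1000100): 2 ones → 0
Block 8 (0001000): 1 one → 0
Block 9 (1011011): 5 ones → 1
Block 10 (1111111): 7 ones → 1
Block 11 (0111011): 5 ones → 1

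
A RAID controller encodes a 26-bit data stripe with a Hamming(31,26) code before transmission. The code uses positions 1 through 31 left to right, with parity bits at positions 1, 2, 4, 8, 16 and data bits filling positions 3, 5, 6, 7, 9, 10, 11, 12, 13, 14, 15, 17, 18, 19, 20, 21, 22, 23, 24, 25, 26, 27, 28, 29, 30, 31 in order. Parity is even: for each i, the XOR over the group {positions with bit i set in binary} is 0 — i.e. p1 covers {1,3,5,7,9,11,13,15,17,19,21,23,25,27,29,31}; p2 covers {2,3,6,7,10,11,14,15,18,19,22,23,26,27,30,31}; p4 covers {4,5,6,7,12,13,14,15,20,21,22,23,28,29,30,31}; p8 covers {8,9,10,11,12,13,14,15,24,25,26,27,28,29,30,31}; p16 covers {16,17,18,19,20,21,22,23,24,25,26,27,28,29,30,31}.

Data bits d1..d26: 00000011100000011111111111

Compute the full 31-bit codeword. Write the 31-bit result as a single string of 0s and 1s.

Place data at non-parity positions: p1 p2 0 p4 0 0 0 p8 0 0 1 1 1 0 0 p16 0 0 0 0 1 1 1 1 1 1 1 1 1 1 1
p1 (pos 1,3,5,7,9,11,13,15,17,19,21,23,25,27,29,31): XOR of data positions = 0⊕0⊕0⊕0⊕1⊕1⊕0⊕0⊕0⊕1⊕1⊕1⊕1⊕1⊕1 = 0
p2 (pos 2,3,6,7,10,11,14,15,18,19,22,23,26,27,30,31): XOR of data positions = 0⊕0⊕0⊕0⊕1⊕0⊕0⊕0⊕0⊕1⊕1⊕1⊕1⊕1⊕1 = 1
p4 (pos 4,5,6,7,12,13,14,15,20,21,22,23,28,29,30,31): XOR of data positions = 0⊕0⊕0⊕1⊕1⊕0⊕0⊕0⊕1⊕1⊕1⊕1⊕1⊕1⊕1 = 1
p8 (pos 8,9,10,11,12,13,14,15,24,25,26,27,28,29,30,31): XOR of data positions = 0⊕0⊕1⊕1⊕1⊕0⊕0⊕1⊕1⊕1⊕1⊕1⊕1⊕1⊕1 = 1
p16 (pos 16,17,18,19,20,21,22,23,24,25,26,27,28,29,30,31): XOR of data positions = 0⊕0⊕0⊕0⊕1⊕1⊕1⊕1⊕1⊕1⊕1⊕1⊕1⊕1⊕1 = 1
Codeword: 0101000100111001000011111111111

0101000100111001000011111111111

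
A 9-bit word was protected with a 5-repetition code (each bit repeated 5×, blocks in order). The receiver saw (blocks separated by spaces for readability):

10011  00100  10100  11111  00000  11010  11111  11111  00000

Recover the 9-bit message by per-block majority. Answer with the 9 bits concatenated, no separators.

Block 1 (10011): 3 ones → 1
Block 2 (00100): 1 one → 0
Block 3 (10100): 2 ones → 0
Block 4 (11111): 5 ones → 1
Block 5 (00000): 0 ones → 0
Block 6 (11010): 3 ones → 1
Block 7 (11111): 5 ones → 1
Block 8 (11111): 5 ones → 1
Block 9 (00000): 0 ones → 0

100101110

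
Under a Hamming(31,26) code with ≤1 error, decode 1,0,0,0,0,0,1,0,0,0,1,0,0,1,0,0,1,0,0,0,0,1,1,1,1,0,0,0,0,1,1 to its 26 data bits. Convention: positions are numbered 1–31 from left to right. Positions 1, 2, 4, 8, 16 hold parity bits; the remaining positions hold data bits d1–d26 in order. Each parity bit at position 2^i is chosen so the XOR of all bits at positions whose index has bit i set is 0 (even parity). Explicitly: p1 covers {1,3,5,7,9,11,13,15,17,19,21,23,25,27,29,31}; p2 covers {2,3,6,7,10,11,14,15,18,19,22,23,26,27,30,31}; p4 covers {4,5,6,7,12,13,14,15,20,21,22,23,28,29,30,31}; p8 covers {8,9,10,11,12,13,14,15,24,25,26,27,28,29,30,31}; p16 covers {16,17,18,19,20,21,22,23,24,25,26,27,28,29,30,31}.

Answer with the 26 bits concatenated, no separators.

s1 (pos 1,3,5,7,9,11,13,15,17,19,21,23,25,27,29,31): 1⊕0⊕0⊕1⊕0⊕1⊕0⊕0⊕1⊕0⊕0⊕1⊕1⊕0⊕0⊕1 = 1
s2 (pos 2,3,6,7,10,11,14,15,18,19,22,23,26,27,30,31): 0⊕0⊕0⊕1⊕0⊕1⊕1⊕0⊕0⊕0⊕1⊕1⊕0⊕0⊕1⊕1 = 1
s4 (pos 4,5,6,7,12,13,14,15,20,21,22,23,28,29,30,31): 0⊕0⊕0⊕1⊕0⊕0⊕1⊕0⊕0⊕0⊕1⊕1⊕0⊕0⊕1⊕1 = 0
s8 (pos 8,9,10,11,12,13,14,15,24,25,26,27,28,29,30,31): 0⊕0⊕0⊕1⊕0⊕0⊕1⊕0⊕1⊕1⊕0⊕0⊕0⊕0⊕1⊕1 = 0
s16 (pos 16,17,18,19,20,21,22,23,24,25,26,27,28,29,30,31): 0⊕1⊕0⊕0⊕0⊕0⊕1⊕1⊕1⊕1⊕0⊕0⊕0⊕0⊕1⊕1 = 1
Syndrome s16…s1 = 10011 → error at position 19.
Flip position 19: 1000001000100100100001111000011 → 1000001000100100101001111000011
Read data bits from positions 3,5,6,7,9,10,11,12,13,14,15,17,18,19,20,21,22,23,24,25,26,27,28,29,30,31: 00010010010101001111000011

00010010010101001111000011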